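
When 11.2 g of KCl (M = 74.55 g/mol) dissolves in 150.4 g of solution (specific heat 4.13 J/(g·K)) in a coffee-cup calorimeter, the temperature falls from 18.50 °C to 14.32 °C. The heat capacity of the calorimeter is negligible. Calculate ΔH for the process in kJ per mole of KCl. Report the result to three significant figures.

|ΔT| = |14.32 − 18.50| = 4.18 °C
|q_surr| = (150.4 × 4.13) × 4.18 = 621.152 × 4.18 = 2596 J
n(KCl) = 11.2 / 74.55 = 0.1502 mol
Temperature fell, so q_rxn = +|q_surr| = 2.596 kJ
ΔH = q_rxn / n = 17.28 kJ/mol

ΔH = 17.3 kJ/mol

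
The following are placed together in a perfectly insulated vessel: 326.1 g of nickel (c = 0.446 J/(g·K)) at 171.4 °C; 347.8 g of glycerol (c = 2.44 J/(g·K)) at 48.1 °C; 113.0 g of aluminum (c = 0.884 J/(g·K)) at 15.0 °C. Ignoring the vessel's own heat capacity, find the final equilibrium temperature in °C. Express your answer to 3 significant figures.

T_f = 61.5 °C

Σ mᵢcᵢ(T − Tᵢ) = 0  ⇒  T = Σ mᵢcᵢTᵢ / Σ mᵢcᵢ
Σ mᵢcᵢ = 326.1×0.446 + 347.8×2.44 + 113.0×0.884 = 1093.9646
Σ mᵢcᵢTᵢ = 145.4406×171.4 + 848.632×48.1 + 99.892×15.0 = 67246
T = 67246 / 1093.9646 = 61.47 °C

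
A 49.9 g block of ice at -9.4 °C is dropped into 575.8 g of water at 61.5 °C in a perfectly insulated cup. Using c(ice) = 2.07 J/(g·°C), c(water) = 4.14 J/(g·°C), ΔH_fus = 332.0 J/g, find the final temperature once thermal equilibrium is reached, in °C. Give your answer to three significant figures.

Heat to bring ice to 0 °C and melt it: q₁ = 49.9×2.07×9.4 + 49.9×332.0 = 17538 J
Heat the water can supply cooling to 0 °C: 575.8×4.14×61.5 = 146604 J > q₁, so all ice melts.
Energy balance: 575.8×4.14×(61.5 − T) = 17538 + 49.9×4.14×(T − 0)
2383.812(61.5 − T) = 17538 + 206.586 T
146604 − 17538 = 2590.398 T
T = 129066 / 2590.398 = 49.82 °C

T_f = 49.8 °C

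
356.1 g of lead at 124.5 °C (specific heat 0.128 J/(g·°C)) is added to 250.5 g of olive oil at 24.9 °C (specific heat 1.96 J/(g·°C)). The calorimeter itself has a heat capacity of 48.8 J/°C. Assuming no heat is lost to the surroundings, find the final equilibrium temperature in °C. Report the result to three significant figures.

Heat lost by lead = heat gained by olive oil + calorimeter.
(356.1)(0.128)(124.5 − T) = [(250.5)(1.96) + 48.8](T − 24.9)
45.5808 (124.5 − T) = 539.78 (T − 24.9)
5674.8 − 45.5808 T = 539.78 T − 13441
19115.8 = 585.3608 T
T = 32.66 °C

T_f = 32.7 °C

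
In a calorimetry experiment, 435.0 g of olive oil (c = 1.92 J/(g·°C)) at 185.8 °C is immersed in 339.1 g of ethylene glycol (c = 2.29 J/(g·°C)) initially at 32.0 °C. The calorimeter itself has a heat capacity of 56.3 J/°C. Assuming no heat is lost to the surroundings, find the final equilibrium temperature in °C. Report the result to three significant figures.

Heat lost by olive oil = heat gained by ethylene glycol + calorimeter.
(435.0)(1.92)(185.8 − T) = [(339.1)(2.29) + 56.3](T − 32.0)
835.2 (185.8 − T) = 832.839 (T − 32.0)
155180 − 835.2 T = 832.839 T − 26651
181831 = 1668.039 T
T = 109.0 °C

T_f = 109 °C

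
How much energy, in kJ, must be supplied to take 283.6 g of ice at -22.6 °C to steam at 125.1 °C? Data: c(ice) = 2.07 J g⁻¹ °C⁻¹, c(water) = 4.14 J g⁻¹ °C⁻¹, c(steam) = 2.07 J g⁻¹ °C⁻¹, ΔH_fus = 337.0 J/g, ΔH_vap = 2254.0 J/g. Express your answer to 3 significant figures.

q = 880 kJ

q1 (heat ice -22.6→0.0 °C): 283.6 × 2.07 × 22.6 = 13267 J
q2 (melt at 0 °C): 283.6 × 337.0 = 95573 J
q3 (heat water 0.0→100.0 °C): 283.6 × 4.14 × 100.0 = 117410 J
q4 (vaporize at 100 °C): 283.6 × 2254.0 = 639234 J
q5 (heat steam 100.0→125.1 °C): 283.6 × 2.07 × 25.1 = 14735 J
Total: 13267 + 95573 + 117410 + 639234 + 14735 = 880219 J = 880 kJ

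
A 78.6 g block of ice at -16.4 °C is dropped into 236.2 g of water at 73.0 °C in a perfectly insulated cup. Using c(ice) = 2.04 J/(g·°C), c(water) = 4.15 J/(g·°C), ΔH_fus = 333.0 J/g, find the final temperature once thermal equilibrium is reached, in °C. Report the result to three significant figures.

T_f = 32.7 °C

Heat to bring ice to 0 °C and melt it: q₁ = 78.6×2.04×16.4 + 78.6×333.0 = 28803 J
Heat the water can supply cooling to 0 °C: 236.2×4.15×73.0 = 71556.8 J > q₁, so all ice melts.
Energy balance: 236.2×4.15×(73.0 − T) = 28803 + 78.6×4.15×(T − 0)
980.23(73.0 − T) = 28803 + 326.19 T
71556.8 − 28803 = 1306.42 T
T = 42753.8 / 1306.42 = 32.73 °C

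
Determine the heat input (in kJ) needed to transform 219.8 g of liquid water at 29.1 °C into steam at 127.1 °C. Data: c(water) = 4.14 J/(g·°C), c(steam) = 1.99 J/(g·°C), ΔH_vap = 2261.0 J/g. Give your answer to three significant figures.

q1 (heat water 29.1→100.0 °C): 219.8 × 4.14 × 70.9 = 64517 J
q2 (vaporize at 100 °C): 219.8 × 2261.0 = 496968 J
q3 (heat steam 100.0→127.1 °C): 219.8 × 1.99 × 27.1 = 11854 J
Total: 64517 + 496968 + 11854 = 573339 J = 573 kJ

q = 573 kJ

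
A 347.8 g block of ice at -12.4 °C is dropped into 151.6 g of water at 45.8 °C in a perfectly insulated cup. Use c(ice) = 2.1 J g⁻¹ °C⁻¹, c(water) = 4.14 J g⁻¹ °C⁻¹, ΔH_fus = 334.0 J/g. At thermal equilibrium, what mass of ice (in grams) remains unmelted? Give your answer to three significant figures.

m_ice remaining = 289 g

Heat to warm all ice to 0 °C: 347.8×2.1×12.4 = 9056.7 J
Heat released by water cooling to 0 °C: 151.6×4.14×45.8 = 28745 J
28745 J < 9056.7 + 347.8×334.0 = 125221.9 J, so not all ice melts; final T = 0 °C.
Heat left for melting: 28745 − 9056.7 = 19688.3 J
Mass melted = 19688.3 / 334.0 = 58.95 g
Ice remaining = 347.8 − 58.95 = 288.85 g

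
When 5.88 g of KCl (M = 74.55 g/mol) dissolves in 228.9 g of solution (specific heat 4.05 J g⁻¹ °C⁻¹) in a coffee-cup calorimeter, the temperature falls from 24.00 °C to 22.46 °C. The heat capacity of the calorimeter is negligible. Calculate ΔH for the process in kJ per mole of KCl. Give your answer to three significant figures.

ΔH = 18.1 kJ/mol

|ΔT| = |22.46 − 24.00| = 1.54 °C
|q_surr| = (228.9 × 4.05) × 1.54 = 927.045 × 1.54 = 1428 J
n(KCl) = 5.88 / 74.55 = 0.07887 mol
Temperature fell, so q_rxn = +|q_surr| = 1.428 kJ
ΔH = q_rxn / n = 18.11 kJ/mol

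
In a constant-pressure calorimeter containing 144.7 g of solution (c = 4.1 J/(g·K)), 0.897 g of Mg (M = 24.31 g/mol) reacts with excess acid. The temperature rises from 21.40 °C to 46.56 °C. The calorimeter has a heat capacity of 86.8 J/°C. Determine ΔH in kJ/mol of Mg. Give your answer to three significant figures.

ΔH = -464 kJ/mol

|ΔT| = |46.56 − 21.40| = 25.16 °C
|q_surr| = (144.7 × 4.1 + 86.8) × 25.16 = 680.07 × 25.16 = 17110 J
n(Mg) = 0.897 / 24.31 = 0.03690 mol
Temperature rose, so q_rxn = −|q_surr| = -17.11 kJ
ΔH = q_rxn / n = -463.7 kJ/mol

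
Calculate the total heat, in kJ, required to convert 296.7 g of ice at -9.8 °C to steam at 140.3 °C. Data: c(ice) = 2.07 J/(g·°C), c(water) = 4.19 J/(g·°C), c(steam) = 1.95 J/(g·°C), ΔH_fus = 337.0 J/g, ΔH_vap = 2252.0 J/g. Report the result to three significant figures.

q = 922 kJ

q1 (heat ice -9.8→0.0 °C): 296.7 × 2.07 × 9.8 = 6019 J
q2 (melt at 0 °C): 296.7 × 337.0 = 99988 J
q3 (heat water 0.0→100.0 °C): 296.7 × 4.19 × 100.0 = 124317 J
q4 (vaporize at 100 °C): 296.7 × 2252.0 = 668168 J
q5 (heat steam 100.0→140.3 °C): 296.7 × 1.95 × 40.3 = 23316 J
Total: 6019 + 99988 + 124317 + 668168 + 23316 = 921808 J = 922 kJ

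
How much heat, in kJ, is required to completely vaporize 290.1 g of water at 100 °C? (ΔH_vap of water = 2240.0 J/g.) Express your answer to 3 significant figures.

q = m × ΔH_vap = 290.1 × 2240.0 = 649800 J = 650 kJ

q = 650 kJ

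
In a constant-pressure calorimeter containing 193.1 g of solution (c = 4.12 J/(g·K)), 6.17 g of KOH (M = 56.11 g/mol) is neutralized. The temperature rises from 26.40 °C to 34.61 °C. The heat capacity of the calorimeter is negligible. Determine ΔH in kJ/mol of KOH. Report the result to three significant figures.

|ΔT| = |34.61 − 26.40| = 8.21 °C
|q_surr| = (193.1 × 4.12) × 8.21 = 795.572 × 8.21 = 6532 J
n(KOH) = 6.17 / 56.11 = 0.1100 mol
Temperature rose, so q_rxn = −|q_surr| = -6.532 kJ
ΔH = q_rxn / n = -59.38 kJ/mol

ΔH = -59.4 kJ/mol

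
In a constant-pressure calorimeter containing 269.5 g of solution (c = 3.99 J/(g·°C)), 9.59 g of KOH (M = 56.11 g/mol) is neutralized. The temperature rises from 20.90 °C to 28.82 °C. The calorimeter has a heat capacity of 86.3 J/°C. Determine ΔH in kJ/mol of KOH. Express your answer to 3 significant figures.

|ΔT| = |28.82 − 20.90| = 7.92 °C
|q_surr| = (269.5 × 3.99 + 86.3) × 7.92 = 1161.605 × 7.92 = 9200 J
n(KOH) = 9.59 / 56.11 = 0.1709 mol
Temperature rose, so q_rxn = −|q_surr| = -9.200 kJ
ΔH = q_rxn / n = -53.83 kJ/mol

ΔH = -53.8 kJ/mol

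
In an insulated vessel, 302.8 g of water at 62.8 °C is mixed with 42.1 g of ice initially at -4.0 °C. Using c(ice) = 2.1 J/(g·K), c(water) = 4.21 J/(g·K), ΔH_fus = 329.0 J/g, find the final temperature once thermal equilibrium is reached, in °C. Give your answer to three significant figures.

T_f = 45.4 °C

Heat to bring ice to 0 °C and melt it: q₁ = 42.1×2.1×4.0 + 42.1×329.0 = 14205 J
Heat the water can supply cooling to 0 °C: 302.8×4.21×62.8 = 80056.7 J > q₁, so all ice melts.
Energy balance: 302.8×4.21×(62.8 − T) = 14205 + 42.1×4.21×(T − 0)
1274.788(62.8 − T) = 14205 + 177.241 T
80056.7 − 14205 = 1452.029 T
T = 65851.7 / 1452.029 = 45.35 °C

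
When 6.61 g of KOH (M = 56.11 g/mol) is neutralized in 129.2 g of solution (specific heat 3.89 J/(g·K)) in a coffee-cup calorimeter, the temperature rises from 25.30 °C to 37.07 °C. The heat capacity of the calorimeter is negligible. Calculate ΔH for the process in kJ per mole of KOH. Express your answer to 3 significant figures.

ΔH = -50.2 kJ/mol

|ΔT| = |37.07 − 25.30| = 11.77 °C
|q_surr| = (129.2 × 3.89) × 11.77 = 502.588 × 11.77 = 5915 J
n(KOH) = 6.61 / 56.11 = 0.1178 mol
Temperature rose, so q_rxn = −|q_surr| = -5.915 kJ
ΔH = q_rxn / n = -50.21 kJ/mol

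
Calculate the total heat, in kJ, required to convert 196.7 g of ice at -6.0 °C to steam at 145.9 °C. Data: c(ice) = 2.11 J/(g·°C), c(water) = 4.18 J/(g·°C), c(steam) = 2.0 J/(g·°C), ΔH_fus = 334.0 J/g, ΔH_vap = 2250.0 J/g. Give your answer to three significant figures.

q = 611 kJ

q1 (heat ice -6.0→0.0 °C): 196.7 × 2.11 × 6.0 = 2490 J
q2 (melt at 0 °C): 196.7 × 334.0 = 65698 J
q3 (heat water 0.0→100.0 °C): 196.7 × 4.18 × 100.0 = 82221 J
q4 (vaporize at 100 °C): 196.7 × 2250.0 = 442575 J
q5 (heat steam 100.0→145.9 °C): 196.7 × 2.0 × 45.9 = 18057 J
Total: 2490 + 65698 + 82221 + 442575 + 18057 = 611041 J = 611 kJ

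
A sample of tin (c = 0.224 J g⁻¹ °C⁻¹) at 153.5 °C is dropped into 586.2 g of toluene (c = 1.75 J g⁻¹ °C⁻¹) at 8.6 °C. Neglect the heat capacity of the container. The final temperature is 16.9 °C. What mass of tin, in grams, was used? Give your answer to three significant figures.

m = 278 g

q_gained = (586.2 × 1.75) × (16.9 − 8.6) = 8515 J
q_lost = m × 0.224 × (153.5 − 16.9) = 30.5984 m
m = 8515 / 30.5984 = 278 g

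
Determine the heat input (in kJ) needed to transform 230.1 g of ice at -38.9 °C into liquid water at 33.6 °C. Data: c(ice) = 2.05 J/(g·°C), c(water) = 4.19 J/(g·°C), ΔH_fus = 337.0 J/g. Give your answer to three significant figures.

q1 (heat ice -38.9→0.0 °C): 230.1 × 2.05 × 38.9 = 18349 J
q2 (melt at 0 °C): 230.1 × 337.0 = 77544 J
q3 (heat water 0.0→33.6 °C): 230.1 × 4.19 × 33.6 = 32394 J
Total: 18349 + 77544 + 32394 = 128287 J = 128 kJ

q = 128 kJ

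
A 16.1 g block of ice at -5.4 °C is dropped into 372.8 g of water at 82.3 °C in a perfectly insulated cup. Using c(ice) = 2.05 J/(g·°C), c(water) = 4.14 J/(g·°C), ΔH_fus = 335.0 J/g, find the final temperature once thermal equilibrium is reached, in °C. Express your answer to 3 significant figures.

T_f = 75.4 °C

Heat to bring ice to 0 °C and melt it: q₁ = 16.1×2.05×5.4 + 16.1×335.0 = 5571.7 J
Heat the water can supply cooling to 0 °C: 372.8×4.14×82.3 = 127021 J > q₁, so all ice melts.
Energy balance: 372.8×4.14×(82.3 − T) = 5571.7 + 16.1×4.14×(T − 0)
1543.392(82.3 − T) = 5571.7 + 66.654 T
127021 − 5571.7 = 1610.046 T
T = 121449.3 / 1610.046 = 75.43 °C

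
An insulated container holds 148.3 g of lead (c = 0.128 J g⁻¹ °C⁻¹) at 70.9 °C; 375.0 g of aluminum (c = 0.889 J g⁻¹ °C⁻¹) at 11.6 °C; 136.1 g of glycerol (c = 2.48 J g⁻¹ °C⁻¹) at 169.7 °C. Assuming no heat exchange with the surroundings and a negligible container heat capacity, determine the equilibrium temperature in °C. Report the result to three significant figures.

T_f = 90.6 °C

Σ mᵢcᵢ(T − Tᵢ) = 0  ⇒  T = Σ mᵢcᵢTᵢ / Σ mᵢcᵢ
Σ mᵢcᵢ = 148.3×0.128 + 375.0×0.889 + 136.1×2.48 = 689.8854
Σ mᵢcᵢTᵢ = 18.9824×70.9 + 333.375×11.6 + 337.528×169.7 = 62492
T = 62492 / 689.8854 = 90.58 °C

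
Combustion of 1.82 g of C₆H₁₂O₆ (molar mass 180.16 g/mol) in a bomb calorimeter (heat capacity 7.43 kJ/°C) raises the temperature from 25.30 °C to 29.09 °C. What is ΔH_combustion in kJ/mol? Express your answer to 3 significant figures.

ΔH = -2790 kJ/mol

ΔT = 29.09 − 25.30 = 3.79 °C
q_cal = C_cal × ΔT = 7.43 × 3.79 = 28.1597 kJ
n = 1.82 / 180.16 = 0.01010 mol
q_rxn = −q_cal = -28.1597 kJ
ΔH = -28.1597 / 0.01010 = -2788 kJ/mol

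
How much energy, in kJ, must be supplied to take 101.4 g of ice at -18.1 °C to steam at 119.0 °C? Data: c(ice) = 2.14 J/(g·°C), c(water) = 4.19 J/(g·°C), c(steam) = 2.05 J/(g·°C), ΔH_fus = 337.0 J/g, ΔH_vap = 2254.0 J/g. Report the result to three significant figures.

q = 313 kJ

q1 (heat ice -18.1→0.0 °C): 101.4 × 2.14 × 18.1 = 3928 J
q2 (melt at 0 °C): 101.4 × 337.0 = 34172 J
q3 (heat water 0.0→100.0 °C): 101.4 × 4.19 × 100.0 = 42487 J
q4 (vaporize at 100 °C): 101.4 × 2254.0 = 228556 J
q5 (heat steam 100.0→119.0 °C): 101.4 × 2.05 × 19.0 = 3950 J
Total: 3928 + 34172 + 42487 + 228556 + 3950 = 313093 J = 313 kJ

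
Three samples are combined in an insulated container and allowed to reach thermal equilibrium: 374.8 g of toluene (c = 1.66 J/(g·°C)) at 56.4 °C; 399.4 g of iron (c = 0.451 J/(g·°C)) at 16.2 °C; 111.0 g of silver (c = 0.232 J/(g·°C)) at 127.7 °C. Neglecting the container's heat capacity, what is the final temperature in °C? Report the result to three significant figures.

T_f = 49.9 °C

Σ mᵢcᵢ(T − Tᵢ) = 0  ⇒  T = Σ mᵢcᵢTᵢ / Σ mᵢcᵢ
Σ mᵢcᵢ = 374.8×1.66 + 399.4×0.451 + 111.0×0.232 = 828.0494
Σ mᵢcᵢTᵢ = 622.168×56.4 + 180.1294×16.2 + 25.752×127.7 = 41297
T = 41297 / 828.0494 = 49.87 °C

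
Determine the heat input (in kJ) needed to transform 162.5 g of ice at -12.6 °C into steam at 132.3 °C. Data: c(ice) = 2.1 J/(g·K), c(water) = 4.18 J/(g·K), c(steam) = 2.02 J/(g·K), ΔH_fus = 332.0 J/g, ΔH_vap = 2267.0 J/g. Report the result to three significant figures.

q = 505 kJ

q1 (heat ice -12.6→0.0 °C): 162.5 × 2.1 × 12.6 = 4300 J
q2 (melt at 0 °C): 162.5 × 332.0 = 53950 J
q3 (heat water 0.0→100.0 °C): 162.5 × 4.18 × 100.0 = 67925 J
q4 (vaporize at 100 °C): 162.5 × 2267.0 = 368388 J
q5 (heat steam 100.0→132.3 °C): 162.5 × 2.02 × 32.3 = 10602 J
Total: 4300 + 53950 + 67925 + 368388 + 10602 = 505165 J = 505 kJ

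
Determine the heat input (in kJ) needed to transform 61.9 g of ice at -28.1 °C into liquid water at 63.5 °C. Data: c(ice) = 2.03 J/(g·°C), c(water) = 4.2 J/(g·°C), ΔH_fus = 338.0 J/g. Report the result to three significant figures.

q1 (heat ice -28.1→0.0 °C): 61.9 × 2.03 × 28.1 = 3531 J
q2 (melt at 0 °C): 61.9 × 338.0 = 20922 J
q3 (heat water 0.0→63.5 °C): 61.9 × 4.2 × 63.5 = 16509 J
Total: 3531 + 20922 + 16509 = 40962 J = 41.0 kJ

q = 41.0 kJ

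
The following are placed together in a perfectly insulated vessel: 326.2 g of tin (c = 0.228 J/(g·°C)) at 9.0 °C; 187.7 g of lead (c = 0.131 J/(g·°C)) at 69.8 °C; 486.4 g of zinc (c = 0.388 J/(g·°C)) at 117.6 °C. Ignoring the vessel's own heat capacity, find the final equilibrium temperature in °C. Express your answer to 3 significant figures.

T_f = 85.4 °C

Σ mᵢcᵢ(T − Tᵢ) = 0  ⇒  T = Σ mᵢcᵢTᵢ / Σ mᵢcᵢ
Σ mᵢcᵢ = 326.2×0.228 + 187.7×0.131 + 486.4×0.388 = 287.6855
Σ mᵢcᵢTᵢ = 74.3736×9.0 + 24.5887×69.8 + 188.7232×117.6 = 24580
T = 24580 / 287.6855 = 85.44 °C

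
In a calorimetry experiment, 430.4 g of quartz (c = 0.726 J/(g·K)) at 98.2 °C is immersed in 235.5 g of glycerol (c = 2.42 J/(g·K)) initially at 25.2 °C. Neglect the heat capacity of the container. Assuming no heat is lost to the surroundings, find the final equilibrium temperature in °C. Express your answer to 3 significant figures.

T_f = 51.1 °C

Heat lost by quartz = heat gained by glycerol.
(430.4)(0.726)(98.2 − T) = (235.5)(2.42)(T − 25.2)
312.4704 (98.2 − T) = 569.91 (T − 25.2)
30685 − 312.4704 T = 569.91 T − 14362
45047 = 882.3804 T
T = 51.05 °C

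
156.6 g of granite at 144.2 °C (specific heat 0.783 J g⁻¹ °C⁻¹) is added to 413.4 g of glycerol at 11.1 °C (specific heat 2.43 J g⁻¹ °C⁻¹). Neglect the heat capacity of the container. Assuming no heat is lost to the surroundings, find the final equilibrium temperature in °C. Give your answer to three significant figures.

Heat lost by granite = heat gained by glycerol.
(156.6)(0.783)(144.2 − T) = (413.4)(2.43)(T − 11.1)
122.6178 (144.2 − T) = 1004.562 (T − 11.1)
17681 − 122.6178 T = 1004.562 T − 11151
28832 = 1127.1798 T
T = 25.58 °C

T_f = 25.6 °C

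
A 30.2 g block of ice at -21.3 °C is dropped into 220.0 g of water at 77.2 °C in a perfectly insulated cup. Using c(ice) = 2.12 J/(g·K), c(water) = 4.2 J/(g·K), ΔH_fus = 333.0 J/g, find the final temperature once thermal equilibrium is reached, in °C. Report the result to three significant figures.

Heat to bring ice to 0 °C and melt it: q₁ = 30.2×2.12×21.3 + 30.2×333.0 = 11420 J
Heat the water can supply cooling to 0 °C: 220.0×4.2×77.2 = 71332.8 J > q₁, so all ice melts.
Energy balance: 220.0×4.2×(77.2 − T) = 11420 + 30.2×4.2×(T − 0)
924(77.2 − T) = 11420 + 126.84 T
71332.8 − 11420 = 1050.84 T
T = 59912.8 / 1050.84 = 57.01 °C

T_f = 57.0 °C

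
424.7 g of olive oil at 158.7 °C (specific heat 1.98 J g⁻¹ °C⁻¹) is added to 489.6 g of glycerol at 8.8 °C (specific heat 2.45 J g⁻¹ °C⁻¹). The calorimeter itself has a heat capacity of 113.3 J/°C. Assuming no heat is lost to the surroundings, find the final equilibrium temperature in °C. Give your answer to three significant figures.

T_f = 67.3 °C

Heat lost by olive oil = heat gained by glycerol + calorimeter.
(424.7)(1.98)(158.7 − T) = [(489.6)(2.45) + 113.3](T − 8.8)
840.906 (158.7 − T) = 1312.82 (T − 8.8)
133450 − 840.906 T = 1312.82 T − 11553
145003 = 2153.726 T
T = 67.33 °C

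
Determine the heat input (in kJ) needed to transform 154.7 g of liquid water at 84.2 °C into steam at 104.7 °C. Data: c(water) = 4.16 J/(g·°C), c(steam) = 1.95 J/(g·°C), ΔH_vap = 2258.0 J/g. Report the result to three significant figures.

q1 (heat water 84.2→100.0 °C): 154.7 × 4.16 × 15.8 = 10168 J
q2 (vaporize at 100 °C): 154.7 × 2258.0 = 349313 J
q3 (heat steam 100.0→104.7 °C): 154.7 × 1.95 × 4.7 = 1418 J
Total: 10168 + 349313 + 1418 = 360899 J = 361 kJ

q = 361 kJ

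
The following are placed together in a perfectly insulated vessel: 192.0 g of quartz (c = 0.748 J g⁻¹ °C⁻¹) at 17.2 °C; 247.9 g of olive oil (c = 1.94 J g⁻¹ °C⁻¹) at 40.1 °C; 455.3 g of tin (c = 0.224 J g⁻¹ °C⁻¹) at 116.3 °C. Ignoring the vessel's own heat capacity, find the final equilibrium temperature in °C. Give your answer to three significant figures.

Σ mᵢcᵢ(T − Tᵢ) = 0  ⇒  T = Σ mᵢcᵢTᵢ / Σ mᵢcᵢ
Σ mᵢcᵢ = 192.0×0.748 + 247.9×1.94 + 455.3×0.224 = 726.5292
Σ mᵢcᵢTᵢ = 143.616×17.2 + 480.926×40.1 + 101.9872×116.3 = 33616
T = 33616 / 726.5292 = 46.27 °C

T_f = 46.3 °C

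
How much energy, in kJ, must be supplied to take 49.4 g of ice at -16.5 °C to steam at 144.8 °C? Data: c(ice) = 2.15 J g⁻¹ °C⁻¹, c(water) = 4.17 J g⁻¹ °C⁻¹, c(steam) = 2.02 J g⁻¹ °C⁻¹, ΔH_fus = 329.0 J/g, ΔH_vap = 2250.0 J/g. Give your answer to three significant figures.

q = 154 kJ

q1 (heat ice -16.5→0.0 °C): 49.4 × 2.15 × 16.5 = 1752 J
q2 (melt at 0 °C): 49.4 × 329.0 = 16253 J
q3 (heat water 0.0→100.0 °C): 49.4 × 4.17 × 100.0 = 20600 J
q4 (vaporize at 100 °C): 49.4 × 2250.0 = 111150 J
q5 (heat steam 100.0→144.8 °C): 49.4 × 2.02 × 44.8 = 4471 J
Total: 1752 + 16253 + 20600 + 111150 + 4471 = 154226 J = 154 kJ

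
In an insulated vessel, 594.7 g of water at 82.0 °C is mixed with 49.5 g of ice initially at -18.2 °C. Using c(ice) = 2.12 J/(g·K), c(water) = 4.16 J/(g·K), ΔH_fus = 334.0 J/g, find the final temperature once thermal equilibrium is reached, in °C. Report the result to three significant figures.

T_f = 68.8 °C

Heat to bring ice to 0 °C and melt it: q₁ = 49.5×2.12×18.2 + 49.5×334.0 = 18443 J
Heat the water can supply cooling to 0 °C: 594.7×4.16×82.0 = 202864 J > q₁, so all ice melts.
Energy balance: 594.7×4.16×(82.0 − T) = 18443 + 49.5×4.16×(T − 0)
2473.952(82.0 − T) = 18443 + 205.92 T
202864 − 18443 = 2679.872 T
T = 184421 / 2679.872 = 68.82 °C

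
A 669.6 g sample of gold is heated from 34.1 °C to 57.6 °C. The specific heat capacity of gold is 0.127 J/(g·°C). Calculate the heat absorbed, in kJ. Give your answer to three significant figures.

q = 2.00 kJ

q = m c ΔT = 669.6 × 0.127 × (57.6 − 34.1)
q = 669.6 × 0.127 × 23.5 = 1998 J = 2.00 kJ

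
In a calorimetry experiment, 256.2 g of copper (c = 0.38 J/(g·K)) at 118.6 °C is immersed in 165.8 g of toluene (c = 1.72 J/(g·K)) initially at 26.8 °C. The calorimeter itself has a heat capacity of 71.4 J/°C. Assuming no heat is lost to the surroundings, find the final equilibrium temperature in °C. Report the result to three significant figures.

T_f = 46.5 °C

Heat lost by copper = heat gained by toluene + calorimeter.
(256.2)(0.38)(118.6 − T) = [(165.8)(1.72) + 71.4](T − 26.8)
97.356 (118.6 − T) = 356.576 (T − 26.8)
11546 − 97.356 T = 356.576 T − 9556.2
21102.2 = 453.932 T
T = 46.49 °C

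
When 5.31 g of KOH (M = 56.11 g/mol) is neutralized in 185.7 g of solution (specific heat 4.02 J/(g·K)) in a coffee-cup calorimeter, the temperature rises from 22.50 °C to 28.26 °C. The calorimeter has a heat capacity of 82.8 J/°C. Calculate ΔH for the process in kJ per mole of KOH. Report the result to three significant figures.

|ΔT| = |28.26 − 22.50| = 5.76 °C
|q_surr| = (185.7 × 4.02 + 82.8) × 5.76 = 829.314 × 5.76 = 4777 J
n(KOH) = 5.31 / 56.11 = 0.09464 mol
Temperature rose, so q_rxn = −|q_surr| = -4.777 kJ
ΔH = q_rxn / n = -50.48 kJ/mol

ΔH = -50.5 kJ/mol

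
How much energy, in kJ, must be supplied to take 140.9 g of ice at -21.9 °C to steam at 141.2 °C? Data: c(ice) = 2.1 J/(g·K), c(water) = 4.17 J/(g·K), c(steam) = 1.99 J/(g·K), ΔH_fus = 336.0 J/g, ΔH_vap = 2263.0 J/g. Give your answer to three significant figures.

q = 443 kJ

q1 (heat ice -21.9→0.0 °C): 140.9 × 2.1 × 21.9 = 6480 J
q2 (melt at 0 °C): 140.9 × 336.0 = 47342 J
q3 (heat water 0.0→100.0 °C): 140.9 × 4.17 × 100.0 = 58755 J
q4 (vaporize at 100 °C): 140.9 × 2263.0 = 318857 J
q5 (heat steam 100.0→141.2 °C): 140.9 × 1.99 × 41.2 = 11552 J
Total: 6480 + 47342 + 58755 + 318857 + 11552 = 442986 J = 443 kJ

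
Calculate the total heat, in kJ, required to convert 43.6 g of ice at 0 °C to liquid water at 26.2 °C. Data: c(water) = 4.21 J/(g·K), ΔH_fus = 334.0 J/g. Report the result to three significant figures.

q = 19.4 kJ

q1 (melt at 0 °C): 43.6 × 334.0 = 14562 J
q2 (heat water 0.0→26.2 °C): 43.6 × 4.21 × 26.2 = 4809 J
Total: 14562 + 4809 = 19371 J = 19.4 kJ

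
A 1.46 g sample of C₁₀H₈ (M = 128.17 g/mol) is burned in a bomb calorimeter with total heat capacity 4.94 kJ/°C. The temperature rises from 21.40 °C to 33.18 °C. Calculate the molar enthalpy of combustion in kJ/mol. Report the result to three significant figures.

ΔT = 33.18 − 21.40 = 11.78 °C
q_cal = C_cal × ΔT = 4.94 × 11.78 = 58.1932 kJ
n = 1.46 / 128.17 = 0.01139 mol
q_rxn = −q_cal = -58.1932 kJ
ΔH = -58.1932 / 0.01139 = -5109 kJ/mol

ΔH = -5110 kJ/mol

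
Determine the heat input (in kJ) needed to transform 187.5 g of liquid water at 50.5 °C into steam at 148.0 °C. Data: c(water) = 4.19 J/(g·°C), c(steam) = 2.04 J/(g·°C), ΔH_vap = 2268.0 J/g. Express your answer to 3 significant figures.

q = 482 kJ

q1 (heat water 50.5→100.0 °C): 187.5 × 4.19 × 49.5 = 38888 J
q2 (vaporize at 100 °C): 187.5 × 2268.0 = 425250 J
q3 (heat steam 100.0→148.0 °C): 187.5 × 2.04 × 48.0 = 18360 J
Total: 38888 + 425250 + 18360 = 482498 J = 482 kJ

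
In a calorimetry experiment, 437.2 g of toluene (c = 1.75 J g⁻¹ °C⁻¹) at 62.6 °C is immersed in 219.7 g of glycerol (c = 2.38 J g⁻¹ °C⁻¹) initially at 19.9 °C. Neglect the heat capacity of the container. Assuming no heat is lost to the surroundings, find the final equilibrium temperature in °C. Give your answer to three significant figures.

T_f = 45.3 °C

Heat lost by toluene = heat gained by glycerol.
(437.2)(1.75)(62.6 − T) = (219.7)(2.38)(T − 19.9)
765.1 (62.6 − T) = 522.886 (T − 19.9)
47895 − 765.1 T = 522.886 T − 10405
58300 = 1287.986 T
T = 45.26 °C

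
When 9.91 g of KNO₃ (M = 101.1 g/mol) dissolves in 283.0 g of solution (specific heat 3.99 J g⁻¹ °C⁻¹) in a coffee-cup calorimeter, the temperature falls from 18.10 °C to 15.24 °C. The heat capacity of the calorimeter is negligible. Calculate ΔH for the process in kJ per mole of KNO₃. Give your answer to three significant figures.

ΔH = 32.9 kJ/mol

|ΔT| = |15.24 − 18.10| = 2.86 °C
|q_surr| = (283.0 × 3.99) × 2.86 = 1129.17 × 2.86 = 3229 J
n(KNO₃) = 9.91 / 101.1 = 0.09802 mol
Temperature fell, so q_rxn = +|q_surr| = 3.229 kJ
ΔH = q_rxn / n = 32.94 kJ/mol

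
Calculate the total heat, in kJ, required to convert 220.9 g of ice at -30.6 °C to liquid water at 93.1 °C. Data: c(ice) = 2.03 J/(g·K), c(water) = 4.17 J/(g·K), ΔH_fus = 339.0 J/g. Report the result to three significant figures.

q = 174 kJ

q1 (heat ice -30.6→0.0 °C): 220.9 × 2.03 × 30.6 = 13722 J
q2 (melt at 0 °C): 220.9 × 339.0 = 74885 J
q3 (heat water 0.0→93.1 °C): 220.9 × 4.17 × 93.1 = 85759 J
Total: 13722 + 74885 + 85759 = 174366 J = 174 kJ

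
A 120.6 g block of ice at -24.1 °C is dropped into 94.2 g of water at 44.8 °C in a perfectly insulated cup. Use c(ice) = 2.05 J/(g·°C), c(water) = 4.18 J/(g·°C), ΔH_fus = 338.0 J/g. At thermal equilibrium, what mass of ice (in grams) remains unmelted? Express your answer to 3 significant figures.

Heat to warm all ice to 0 °C: 120.6×2.05×24.1 = 5958.2 J
Heat released by water cooling to 0 °C: 94.2×4.18×44.8 = 17640 J
17640 J < 5958.2 + 120.6×338.0 = 46721.0 J, so not all ice melts; final T = 0 °C.
Heat left for melting: 17640 − 5958.2 = 11681.8 J
Mass melted = 11681.8 / 338.0 = 34.56 g
Ice remaining = 120.6 − 34.56 = 86.04 g

m_ice remaining = 86.0 g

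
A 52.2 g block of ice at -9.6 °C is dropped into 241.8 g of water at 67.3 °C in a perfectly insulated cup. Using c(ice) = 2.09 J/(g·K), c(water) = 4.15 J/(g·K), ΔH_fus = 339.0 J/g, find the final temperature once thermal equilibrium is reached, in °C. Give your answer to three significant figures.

Heat to bring ice to 0 °C and melt it: q₁ = 52.2×2.09×9.6 + 52.2×339.0 = 18743 J
Heat the water can supply cooling to 0 °C: 241.8×4.15×67.3 = 67533.5 J > q₁, so all ice melts.
Energy balance: 241.8×4.15×(67.3 − T) = 18743 + 52.2×4.15×(T − 0)
1003.47(67.3 − T) = 18743 + 216.63 T
67533.5 − 18743 = 1220.10 T
T = 48790.5 / 1220.10 = 39.99 °C

T_f = 40.0 °C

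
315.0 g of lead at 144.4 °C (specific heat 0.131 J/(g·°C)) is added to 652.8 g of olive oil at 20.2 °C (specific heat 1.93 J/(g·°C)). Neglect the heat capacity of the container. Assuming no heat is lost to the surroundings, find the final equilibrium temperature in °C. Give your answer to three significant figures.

Heat lost by lead = heat gained by olive oil.
(315.0)(0.131)(144.4 − T) = (652.8)(1.93)(T − 20.2)
41.265 (144.4 − T) = 1259.904 (T − 20.2)
5958.7 − 41.265 T = 1259.904 T − 25450
31408.7 = 1301.169 T
T = 24.14 °C

T_f = 24.1 °C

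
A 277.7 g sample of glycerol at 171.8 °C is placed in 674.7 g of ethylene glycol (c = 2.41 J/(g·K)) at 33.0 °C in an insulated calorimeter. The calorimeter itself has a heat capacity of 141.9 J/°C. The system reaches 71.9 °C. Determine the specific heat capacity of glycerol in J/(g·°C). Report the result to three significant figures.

q_gained = (674.7 × 2.41 + 141.9) × (71.9 − 33.0) = 68770 J
q_lost = 277.7 × c × (171.8 − 71.9) = 27742.23 c
Set equal: c = 68770 / 27742.23 = 2.48 J/(g·°C)

c = 2.48 J/(g·°C)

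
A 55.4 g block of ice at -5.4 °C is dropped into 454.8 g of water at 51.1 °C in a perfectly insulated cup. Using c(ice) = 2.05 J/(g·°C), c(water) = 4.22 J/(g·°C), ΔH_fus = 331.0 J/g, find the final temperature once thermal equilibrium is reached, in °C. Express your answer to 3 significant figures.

Heat to bring ice to 0 °C and melt it: q₁ = 55.4×2.05×5.4 + 55.4×331.0 = 18951 J
Heat the water can supply cooling to 0 °C: 454.8×4.22×51.1 = 98074.0 J > q₁, so all ice melts.
Energy balance: 454.8×4.22×(51.1 − T) = 18951 + 55.4×4.22×(T − 0)
1919.256(51.1 − T) = 18951 + 233.788 T
98074.0 − 18951 = 2153.044 T
T = 79123.0 / 2153.044 = 36.749 °C

T_f = 36.7 °C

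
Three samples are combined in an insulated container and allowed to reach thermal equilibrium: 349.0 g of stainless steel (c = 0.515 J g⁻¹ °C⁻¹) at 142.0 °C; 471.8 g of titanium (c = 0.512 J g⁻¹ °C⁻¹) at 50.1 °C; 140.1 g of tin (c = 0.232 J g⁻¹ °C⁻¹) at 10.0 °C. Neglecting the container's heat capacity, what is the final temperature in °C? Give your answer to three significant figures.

Σ mᵢcᵢ(T − Tᵢ) = 0  ⇒  T = Σ mᵢcᵢTᵢ / Σ mᵢcᵢ
Σ mᵢcᵢ = 349.0×0.515 + 471.8×0.512 + 140.1×0.232 = 453.7998
Σ mᵢcᵢTᵢ = 179.735×142.0 + 241.5616×50.1 + 32.5032×10.0 = 37950
T = 37950 / 453.7998 = 83.63 °C

T_f = 83.6 °C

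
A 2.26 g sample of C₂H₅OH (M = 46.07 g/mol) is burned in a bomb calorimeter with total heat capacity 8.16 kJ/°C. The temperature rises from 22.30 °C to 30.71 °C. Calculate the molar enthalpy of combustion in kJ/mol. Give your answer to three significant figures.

ΔH = -1400 kJ/mol

ΔT = 30.71 − 22.30 = 8.41 °C
q_cal = C_cal × ΔT = 8.16 × 8.41 = 68.6256 kJ
n = 2.26 / 46.07 = 0.04906 mol
q_rxn = −q_cal = -68.6256 kJ
ΔH = -68.6256 / 0.04906 = -1399 kJ/mol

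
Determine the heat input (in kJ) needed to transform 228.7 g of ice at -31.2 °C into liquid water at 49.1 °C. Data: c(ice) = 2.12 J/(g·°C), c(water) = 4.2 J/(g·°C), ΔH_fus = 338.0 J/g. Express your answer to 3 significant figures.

q1 (heat ice -31.2→0.0 °C): 228.7 × 2.12 × 31.2 = 15127 J
q2 (melt at 0 °C): 228.7 × 338.0 = 77301 J
q3 (heat water 0.0→49.1 °C): 228.7 × 4.2 × 49.1 = 47163 J
Total: 15127 + 77301 + 47163 = 139591 J = 140 kJ

q = 140 kJ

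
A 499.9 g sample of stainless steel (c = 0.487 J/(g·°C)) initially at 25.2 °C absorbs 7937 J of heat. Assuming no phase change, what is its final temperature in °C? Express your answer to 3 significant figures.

T_f = 57.8 °C

ΔT = q / (m c) = 7937 / (499.9 × 0.487) = 32.60 °C
T_f = 25.2 + 32.60 = 57.80 °C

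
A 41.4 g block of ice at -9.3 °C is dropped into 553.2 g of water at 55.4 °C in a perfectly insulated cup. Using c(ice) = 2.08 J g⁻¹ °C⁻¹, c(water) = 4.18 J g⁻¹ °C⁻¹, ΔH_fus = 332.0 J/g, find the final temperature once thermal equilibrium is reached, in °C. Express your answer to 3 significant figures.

T_f = 45.7 °C

Heat to bring ice to 0 °C and melt it: q₁ = 41.4×2.08×9.3 + 41.4×332.0 = 14546 J
Heat the water can supply cooling to 0 °C: 553.2×4.18×55.4 = 128106 J > q₁, so all ice melts.
Energy balance: 553.2×4.18×(55.4 − T) = 14546 + 41.4×4.18×(T − 0)
2312.376(55.4 − T) = 14546 + 173.052 T
128106 − 14546 = 2485.428 T
T = 113560 / 2485.428 = 45.69 °C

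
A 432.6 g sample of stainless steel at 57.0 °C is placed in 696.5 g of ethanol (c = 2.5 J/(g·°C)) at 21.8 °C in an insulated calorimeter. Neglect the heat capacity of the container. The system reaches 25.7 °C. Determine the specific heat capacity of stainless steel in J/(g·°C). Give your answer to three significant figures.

c = 0.502 J/(g·°C)

q_gained = (696.5 × 2.5) × (25.7 − 21.8) = 6791 J
q_lost = 432.6 × c × (57.0 − 25.7) = 13540.38 c
Set equal: c = 6791 / 13540.38 = 0.502 J/(g·°C)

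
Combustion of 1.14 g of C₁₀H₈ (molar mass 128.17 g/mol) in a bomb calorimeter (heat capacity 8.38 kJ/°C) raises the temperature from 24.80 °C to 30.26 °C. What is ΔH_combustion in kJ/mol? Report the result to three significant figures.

ΔT = 30.26 − 24.80 = 5.46 °C
q_cal = C_cal × ΔT = 8.38 × 5.46 = 45.7548 kJ
n = 1.14 / 128.17 = 0.008894 mol
q_rxn = −q_cal = -45.7548 kJ
ΔH = -45.7548 / 0.008894 = -5144 kJ/mol

ΔH = -5140 kJ/mol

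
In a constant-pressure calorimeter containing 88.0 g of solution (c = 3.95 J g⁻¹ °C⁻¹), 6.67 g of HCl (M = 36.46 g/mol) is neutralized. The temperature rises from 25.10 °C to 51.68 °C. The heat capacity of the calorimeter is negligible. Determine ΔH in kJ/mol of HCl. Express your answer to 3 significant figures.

|ΔT| = |51.68 − 25.10| = 26.58 °C
|q_surr| = (88.0 × 3.95) × 26.58 = 347.6 × 26.58 = 9239 J
n(HCl) = 6.67 / 36.46 = 0.1829 mol
Temperature rose, so q_rxn = −|q_surr| = -9.239 kJ
ΔH = q_rxn / n = -50.51 kJ/mol

ΔH = -50.5 kJ/mol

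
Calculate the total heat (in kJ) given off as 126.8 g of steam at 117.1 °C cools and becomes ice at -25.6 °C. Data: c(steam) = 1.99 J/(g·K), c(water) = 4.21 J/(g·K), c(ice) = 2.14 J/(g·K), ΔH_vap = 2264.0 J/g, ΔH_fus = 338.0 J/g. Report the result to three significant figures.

q1 (cool steam 117.1→100 °C): 126.8 × 1.99 × 17.1 = 4315 J
q2 (condense at 100 °C): 126.8 × 2264.0 = 287075 J
q3 (cool water 100→0 °C): 126.8 × 4.21 × 100.0 = 53383 J
q4 (freeze at 0 °C): 126.8 × 338.0 = 42858 J
q5 (cool ice 0→-25.6 °C): 126.8 × 2.14 × 25.6 = 6947 J
Total: 4315 + 287075 + 53383 + 42858 + 6947 = 394578 J = 395 kJ

q = 395 kJ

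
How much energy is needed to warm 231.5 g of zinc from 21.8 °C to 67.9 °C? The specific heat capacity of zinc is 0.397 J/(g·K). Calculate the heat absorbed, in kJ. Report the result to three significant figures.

q = 4.24 kJ

q = m c ΔT = 231.5 × 0.397 × (67.9 − 21.8)
q = 231.5 × 0.397 × 46.1 = 4237 J = 4.24 kJ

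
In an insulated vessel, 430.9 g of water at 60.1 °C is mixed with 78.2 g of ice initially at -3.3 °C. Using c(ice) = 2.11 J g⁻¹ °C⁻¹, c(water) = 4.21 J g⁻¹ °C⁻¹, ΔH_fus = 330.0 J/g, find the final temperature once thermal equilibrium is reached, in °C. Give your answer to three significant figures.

Heat to bring ice to 0 °C and melt it: q₁ = 78.2×2.11×3.3 + 78.2×330.0 = 26351 J
Heat the water can supply cooling to 0 °C: 430.9×4.21×60.1 = 109027 J > q₁, so all ice melts.
Energy balance: 430.9×4.21×(60.1 − T) = 26351 + 78.2×4.21×(T − 0)
1814.089(60.1 − T) = 26351 + 329.222 T
109027 − 26351 = 2143.311 T
T = 82676 / 2143.311 = 38.57 °C

T_f = 38.6 °C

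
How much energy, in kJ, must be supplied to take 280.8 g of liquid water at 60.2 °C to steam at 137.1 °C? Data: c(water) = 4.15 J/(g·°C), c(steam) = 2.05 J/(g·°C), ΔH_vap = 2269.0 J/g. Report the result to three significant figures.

q1 (heat water 60.2→100.0 °C): 280.8 × 4.15 × 39.8 = 46380 J
q2 (vaporize at 100 °C): 280.8 × 2269.0 = 637135 J
q3 (heat steam 100.0→137.1 °C): 280.8 × 2.05 × 37.1 = 21356 J
Total: 46380 + 637135 + 21356 = 704871 J = 705 kJ

q = 705 kJ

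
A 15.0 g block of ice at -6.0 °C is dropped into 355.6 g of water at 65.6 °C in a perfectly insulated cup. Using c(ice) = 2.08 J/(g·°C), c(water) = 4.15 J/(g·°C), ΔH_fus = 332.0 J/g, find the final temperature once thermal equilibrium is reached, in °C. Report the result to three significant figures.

Heat to bring ice to 0 °C and melt it: q₁ = 15.0×2.08×6.0 + 15.0×332.0 = 5167.2 J
Heat the water can supply cooling to 0 °C: 355.6×4.15×65.6 = 96808.5 J > q₁, so all ice melts.
Energy balance: 355.6×4.15×(65.6 − T) = 5167.2 + 15.0×4.15×(T − 0)
1475.74(65.6 − T) = 5167.2 + 62.25 T
96808.5 − 5167.2 = 1537.99 T
T = 91641.3 / 1537.99 = 59.59 °C

T_f = 59.6 °C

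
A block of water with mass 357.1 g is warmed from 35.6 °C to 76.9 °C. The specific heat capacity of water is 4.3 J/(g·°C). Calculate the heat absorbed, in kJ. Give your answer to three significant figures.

q = 63.4 kJ

q = m c ΔT = 357.1 × 4.3 × (76.9 − 35.6)
q = 357.1 × 4.3 × 41.3 = 63420 J = 63.4 kJ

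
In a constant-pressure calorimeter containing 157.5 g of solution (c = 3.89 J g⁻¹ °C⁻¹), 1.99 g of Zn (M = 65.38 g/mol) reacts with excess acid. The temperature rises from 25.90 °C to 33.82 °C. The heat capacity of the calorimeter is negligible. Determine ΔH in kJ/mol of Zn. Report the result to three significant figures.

|ΔT| = |33.82 − 25.90| = 7.92 °C
|q_surr| = (157.5 × 3.89) × 7.92 = 612.675 × 7.92 = 4852 J
n(Zn) = 1.99 / 65.38 = 0.03044 mol
Temperature rose, so q_rxn = −|q_surr| = -4.852 kJ
ΔH = q_rxn / n = -159.4 kJ/mol

ΔH = -159 kJ/mol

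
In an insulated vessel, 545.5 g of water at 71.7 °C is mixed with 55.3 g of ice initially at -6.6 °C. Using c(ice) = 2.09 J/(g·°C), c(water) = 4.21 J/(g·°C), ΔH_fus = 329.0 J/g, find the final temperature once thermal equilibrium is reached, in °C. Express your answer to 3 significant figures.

T_f = 57.6 °C

Heat to bring ice to 0 °C and melt it: q₁ = 55.3×2.09×6.6 + 55.3×329.0 = 18957 J
Heat the water can supply cooling to 0 °C: 545.5×4.21×71.7 = 164663 J > q₁, so all ice melts.
Energy balance: 545.5×4.21×(71.7 − T) = 18957 + 55.3×4.21×(T − 0)
2296.555(71.7 − T) = 18957 + 232.813 T
164663 − 18957 = 2529.368 T
T = 145706 / 2529.368 = 57.61 °C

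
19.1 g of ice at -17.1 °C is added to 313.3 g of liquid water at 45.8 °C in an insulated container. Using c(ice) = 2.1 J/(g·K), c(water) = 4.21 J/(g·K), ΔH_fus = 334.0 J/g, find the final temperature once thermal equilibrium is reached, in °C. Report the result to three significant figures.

T_f = 38.1 °C

Heat to bring ice to 0 °C and melt it: q₁ = 19.1×2.1×17.1 + 19.1×334.0 = 7065.3 J
Heat the water can supply cooling to 0 °C: 313.3×4.21×45.8 = 60409.9 J > q₁, so all ice melts.
Energy balance: 313.3×4.21×(45.8 − T) = 7065.3 + 19.1×4.21×(T − 0)
1318.993(45.8 − T) = 7065.3 + 80.411 T
60409.9 − 7065.3 = 1399.404 T
T = 53344.6 / 1399.404 = 38.12 °C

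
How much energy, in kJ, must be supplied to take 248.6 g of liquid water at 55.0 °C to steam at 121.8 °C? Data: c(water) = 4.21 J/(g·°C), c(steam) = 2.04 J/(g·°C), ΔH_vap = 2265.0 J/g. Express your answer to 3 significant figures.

q = 621 kJ

q1 (heat water 55.0→100.0 °C): 248.6 × 4.21 × 45.0 = 47097 J
q2 (vaporize at 100 °C): 248.6 × 2265.0 = 563079 J
q3 (heat steam 100.0→121.8 °C): 248.6 × 2.04 × 21.8 = 11056 J
Total: 47097 + 563079 + 11056 = 621232 J = 621 kJ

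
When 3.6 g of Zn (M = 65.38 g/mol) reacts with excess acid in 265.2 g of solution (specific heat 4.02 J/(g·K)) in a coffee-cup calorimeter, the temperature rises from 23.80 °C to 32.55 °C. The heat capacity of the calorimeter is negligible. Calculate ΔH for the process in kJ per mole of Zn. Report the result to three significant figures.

ΔH = -169 kJ/mol

|ΔT| = |32.55 − 23.80| = 8.75 °C
|q_surr| = (265.2 × 4.02) × 8.75 = 1066.104 × 8.75 = 9328 J
n(Zn) = 3.6 / 65.38 = 0.05506 mol
Temperature rose, so q_rxn = −|q_surr| = -9.328 kJ
ΔH = q_rxn / n = -169.4 kJ/mol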